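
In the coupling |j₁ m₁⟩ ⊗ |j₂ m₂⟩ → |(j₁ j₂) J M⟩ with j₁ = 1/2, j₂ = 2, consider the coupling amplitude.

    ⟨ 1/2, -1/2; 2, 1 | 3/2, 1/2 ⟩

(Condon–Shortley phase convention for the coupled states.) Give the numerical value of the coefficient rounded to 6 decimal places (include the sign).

j₁+j₂−J=1  J+j₁−j₂=0  J−j₁+j₂=3  j₁+j₂+J+1=5
(j₁±m₁, j₂±m₂, J±M) = (0,1,3,1,2,1)
P² = 12/5
sum k=1..1:
  [1] −1/2 = -1/2
S = -1/2
C² = P²·S² = 3/5 ; C = -0.774597

−√(3/5) ≈ -0.774597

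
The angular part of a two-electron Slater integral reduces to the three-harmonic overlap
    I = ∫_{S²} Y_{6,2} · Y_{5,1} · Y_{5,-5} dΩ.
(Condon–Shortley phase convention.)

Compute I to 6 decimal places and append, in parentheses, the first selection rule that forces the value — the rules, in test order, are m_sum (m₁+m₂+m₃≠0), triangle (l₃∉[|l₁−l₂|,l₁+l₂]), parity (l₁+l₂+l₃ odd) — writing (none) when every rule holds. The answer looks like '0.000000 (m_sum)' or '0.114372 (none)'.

0.000000 (m_sum)

m-sum = 2 + 1 − 5 = -2 ≠ 0 ⇒ I = 0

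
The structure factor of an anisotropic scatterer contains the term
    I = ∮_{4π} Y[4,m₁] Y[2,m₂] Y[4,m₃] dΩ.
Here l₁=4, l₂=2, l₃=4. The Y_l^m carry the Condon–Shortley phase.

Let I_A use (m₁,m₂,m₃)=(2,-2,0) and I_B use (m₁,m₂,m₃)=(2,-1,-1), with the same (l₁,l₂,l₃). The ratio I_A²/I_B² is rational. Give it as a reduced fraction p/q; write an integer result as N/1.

l's match ⇒ only the (l;m) 3-j factors differ between A and B.
A: triangle coeff Δ(4,2,4) = 1/13860; Σ_t [0,0]: t=0:+1/192 = 1/192; (3j)²=3/77 [(4 2 4; 2 -2 0)], sign=+1
B: triangle coeff Δ(4,2,4) = 1/13860; Σ_t [0,1]: t=0:+1/96 t=1:−1/240 = 1/160; (3j)²=27/1540 [(4 2 4; 2 -1 -1)], sign=-1
I_A²/I_B² = (3/77)/(27/1540) = 20/9

20/9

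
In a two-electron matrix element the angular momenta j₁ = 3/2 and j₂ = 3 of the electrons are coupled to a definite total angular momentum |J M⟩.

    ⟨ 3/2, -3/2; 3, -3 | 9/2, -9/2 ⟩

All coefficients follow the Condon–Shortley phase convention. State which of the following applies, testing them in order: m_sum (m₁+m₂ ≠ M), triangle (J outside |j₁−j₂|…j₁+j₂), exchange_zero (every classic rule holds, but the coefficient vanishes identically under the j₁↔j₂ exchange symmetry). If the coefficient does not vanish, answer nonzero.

m-sum: m₁+m₂ = -3/2+(-3) = -9/2, M = -9/2  ✓
triangle: |j₁−j₂| = 3/2 ≤ J = 9/2 ≤ j₁+j₂ = 9/2  ✓
exchange: j₁≠j₂ or m₁≠m₂ — the exchange symmetry imposes no constraint here
value check: CG = +1 = +1.000000 ≠ 0

nonzero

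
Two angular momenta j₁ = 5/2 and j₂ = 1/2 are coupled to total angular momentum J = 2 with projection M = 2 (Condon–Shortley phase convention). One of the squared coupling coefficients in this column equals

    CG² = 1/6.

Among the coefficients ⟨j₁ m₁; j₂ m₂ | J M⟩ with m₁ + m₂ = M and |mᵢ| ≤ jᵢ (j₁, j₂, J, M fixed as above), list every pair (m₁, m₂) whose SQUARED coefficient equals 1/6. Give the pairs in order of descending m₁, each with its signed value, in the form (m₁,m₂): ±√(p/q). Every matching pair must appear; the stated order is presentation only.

Admissible pairs with m₁+m₂ = M = 2: (3/2,1/2), (5/2,-1/2)
  (m₁,m₂)=(5/2,-1/2): CG² = 5/6, CG = +√(5/6)
  (m₁,m₂)=(3/2,1/2): CG² = 1/6, CG = −√(1/6)   ← matches the target
Pairs with CG² = 1/6: (3/2,1/2): −√(1/6)

(3/2,1/2): −√(1/6)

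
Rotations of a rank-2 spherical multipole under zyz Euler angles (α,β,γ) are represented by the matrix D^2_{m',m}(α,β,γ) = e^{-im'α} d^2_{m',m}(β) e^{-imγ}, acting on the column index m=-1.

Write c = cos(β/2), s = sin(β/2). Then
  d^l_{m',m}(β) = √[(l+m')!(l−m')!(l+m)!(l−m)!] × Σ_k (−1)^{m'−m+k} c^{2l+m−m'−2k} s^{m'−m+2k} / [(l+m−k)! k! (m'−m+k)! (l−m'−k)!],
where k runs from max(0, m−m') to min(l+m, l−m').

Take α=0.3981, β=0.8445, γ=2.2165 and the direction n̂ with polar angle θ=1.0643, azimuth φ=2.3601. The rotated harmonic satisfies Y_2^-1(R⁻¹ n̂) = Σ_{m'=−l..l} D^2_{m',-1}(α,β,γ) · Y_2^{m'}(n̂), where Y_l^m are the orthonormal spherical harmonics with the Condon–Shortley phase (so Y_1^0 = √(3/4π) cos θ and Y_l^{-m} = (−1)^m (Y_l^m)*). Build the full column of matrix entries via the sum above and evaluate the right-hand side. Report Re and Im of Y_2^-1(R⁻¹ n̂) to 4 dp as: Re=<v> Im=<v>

Need the full column D^2_{m',-1} for m'=−2..2 at α=0.3981, β=0.8445, γ=2.2165.
cos(β/2)=0.912169, sin(β/2)=0.409814
d^2_{-2,-1}: single k=1 term ⇒ +0.622075;  D = -0.616915+0.079959i
d^2_{-1,-1}: k∈[0..1] ⇒ +0.692312 -0.419223 = +0.273088;  D = -0.236037+0.137346i
d^2_{0,-1}: k∈[0..1] ⇒ -0.761883 +0.153784 = -0.608099;  D = +0.365930-0.485675i
d^2_{1,-1}: k∈[0..1] ⇒ +0.419223 -0.028206 = +0.391017;  D = -0.095831+0.379092i
d^2_{2,-1}: single k=0 term ⇒ -0.125564;  D = -0.018826-0.124145i
Y_2^{m'}(θ=1.0643,φ=2.3601) and Σ D·Y over m':
  (-0.6169+0.0800i)·(+0.0023+0.2954i)  (-0.2360+0.1373i)·(-0.2326-0.2308i)  (+0.3659-0.4857i)·(-0.0927+0.0000i)  (-0.0958+0.3791i)·(+0.2326-0.2308i)  (-0.0188-0.1241i)·(+0.0023-0.2954i)
Y_2^-1(R⁻¹ n̂) = +0.056145+0.001122i

Re=0.0561 Im=0.0011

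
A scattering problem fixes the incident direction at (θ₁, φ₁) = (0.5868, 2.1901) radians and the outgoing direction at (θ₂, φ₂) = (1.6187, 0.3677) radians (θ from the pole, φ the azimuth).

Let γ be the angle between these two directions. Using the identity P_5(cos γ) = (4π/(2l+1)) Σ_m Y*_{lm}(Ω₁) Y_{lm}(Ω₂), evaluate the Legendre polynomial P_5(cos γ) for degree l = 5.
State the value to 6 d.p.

-0.285337

Term-by-term m-sum for l=5 (normalisation 4π/11 = 1.142397):
  m=-5: (-0.00109 - 0.02413j) × (-0.12207 - 0.44504j) = -0.01061 + 0.00343j  (running Σ = -0.01061 + 0.00343j)
  m=-4: (-0.09044 + 0.07083j) × (-0.00698 + 0.06961j) = -0.00430 - 0.00679j  (running Σ = -0.01491 - 0.00336j)
  m=-3: (0.29517 + 0.08716j) × (-0.15222 + 0.30138j) = -0.07120 + 0.07569j  (running Σ = -0.08610 + 0.07233j)
  m=-2: (-0.15242 - 0.44184j) × (0.05963 - 0.05395j) = -0.03292 - 0.01812j  (running Σ = -0.11903 + 0.05421j)
  m=-1: (-0.14304 + 0.20066j) × (0.28898 - 0.11132j) = -0.01900 + 0.07391j  (running Σ = -0.13803 + 0.12811j)
  m=0: (-0.31622 + 0.00000j) × (-0.08311 + 0.00000j) = 0.02628 + 0.00000j  (running Σ = -0.11175 + 0.12811j)
  m=1: (0.14304 + 0.20066j) × (-0.28898 - 0.11132j) = -0.01900 - 0.07391j  (running Σ = -0.13074 + 0.05421j)
  m=2: (-0.15242 + 0.44184j) × (0.05963 + 0.05395j) = -0.03292 + 0.01812j  (running Σ = -0.16367 + 0.07233j)
  m=3: (-0.29517 + 0.08716j) × (0.15222 + 0.30138j) = -0.07120 - 0.07569j  (running Σ = -0.23487 - 0.00336j)
  m=4: (-0.09044 - 0.07083j) × (-0.00698 - 0.06961j) = -0.00430 + 0.00679j  (running Σ = -0.23916 + 0.00343j)
  m=5: (0.00109 - 0.02413j) × (0.12207 - 0.44504j) = -0.01061 - 0.00343j  (running Σ = -0.24977 + 0.00000j)
Total Σ_m = -0.24977 + 0.00000j. Multiply by 1.142397: -0.28534 + 0.00000j. P_5(cos γ) = -0.285337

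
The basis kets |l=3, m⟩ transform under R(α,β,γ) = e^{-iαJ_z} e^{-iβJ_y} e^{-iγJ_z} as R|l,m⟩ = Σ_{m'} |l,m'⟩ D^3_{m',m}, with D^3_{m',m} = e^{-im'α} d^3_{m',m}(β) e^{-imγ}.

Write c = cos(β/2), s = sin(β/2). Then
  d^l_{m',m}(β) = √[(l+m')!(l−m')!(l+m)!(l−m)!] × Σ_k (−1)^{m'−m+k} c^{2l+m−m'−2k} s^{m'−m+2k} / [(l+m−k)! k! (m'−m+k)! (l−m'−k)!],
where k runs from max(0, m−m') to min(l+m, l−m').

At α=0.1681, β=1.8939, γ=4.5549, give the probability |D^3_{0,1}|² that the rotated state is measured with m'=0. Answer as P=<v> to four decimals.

Split into d^3_{0,1}(β=1.8939) × two z-phases.
c=cos(1.893900/2)=0.584161, s=sin(1.893900/2)=0.811638; N=√[6·6·24·2]=41.569219
The bounds max(0,m−m')=1 and min(l+m,l−m')=3 give 3 terms
  k=1: (−1)^0·41.5692/(12)·0.5842^5·0.8116^1 = +0.191257
  k=2: (−1)^1·41.5692/(4)·0.5842^3·0.8116^3 = -1.107635
  k=3: (−1)^2·41.5692/(12)·0.5842^1·0.8116^5 = +0.712745
d^3_{0,1}(1.8939) = +0.191257 -1.107635 +0.712745 = -0.203633
|D^3_{0,1}|² = |d^3_{0,1}(β)|² = (-0.203633)² = 0.041467 (the z-rotation phases have unit modulus)

P=0.0415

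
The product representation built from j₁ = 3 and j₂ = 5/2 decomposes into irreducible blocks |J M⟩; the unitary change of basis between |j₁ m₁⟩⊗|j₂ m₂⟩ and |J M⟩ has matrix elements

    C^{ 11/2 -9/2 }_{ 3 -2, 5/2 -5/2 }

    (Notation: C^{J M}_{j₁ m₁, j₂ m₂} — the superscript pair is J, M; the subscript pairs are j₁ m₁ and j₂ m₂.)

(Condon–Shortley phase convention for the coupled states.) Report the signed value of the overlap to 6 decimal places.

+0.738549

√[12·0!6!5!/12! · 1!5!0!5!1!10!] = √(1244160000/11)
  +(−1)^0/∏(0,0,5,0,1,5)! = 1/14400  (running 1/14400)
⟨..|..⟩ = √(1244160000/11)·(1/14400) = +0.738549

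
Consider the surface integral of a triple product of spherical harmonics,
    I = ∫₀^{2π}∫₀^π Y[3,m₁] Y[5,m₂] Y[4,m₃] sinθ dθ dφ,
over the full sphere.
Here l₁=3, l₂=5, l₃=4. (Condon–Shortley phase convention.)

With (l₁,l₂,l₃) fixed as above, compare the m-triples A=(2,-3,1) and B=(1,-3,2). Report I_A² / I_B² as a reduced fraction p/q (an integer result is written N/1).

Same 3,5,4: normalisation and zero-m 3j drop out of the ratio.
A: Δ: 4! 2! 6! / 13! → 1/180180; sum: t=0:+1/1152 t=1:−1/1440 = 1/5760; 3j²(3 5 4; 2 -3 1) = Δ·Π!·Σ² = 1/858  (sign -1)
B: Δ: 4! 2! 6! / 13! → 1/180180; sum: t=0:+1/2304 t=1:−1/720 t=2:+1/5760 = -1/1280; 3j²(3 5 4; 1 -3 2) = Δ·Π!·Σ² = 27/1430  (sign -1)
I_A²/I_B² = (1/858)/(27/1430) = 5/81

5/81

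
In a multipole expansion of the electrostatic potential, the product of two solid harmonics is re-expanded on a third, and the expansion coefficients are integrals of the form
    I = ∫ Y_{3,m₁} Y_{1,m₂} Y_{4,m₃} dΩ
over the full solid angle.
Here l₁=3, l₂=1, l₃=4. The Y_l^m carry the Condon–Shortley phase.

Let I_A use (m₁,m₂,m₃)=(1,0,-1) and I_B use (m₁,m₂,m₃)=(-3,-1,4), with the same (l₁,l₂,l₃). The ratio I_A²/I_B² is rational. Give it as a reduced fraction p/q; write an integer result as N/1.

15/28

Same 3,1,4: normalisation and zero-m 3j drop out of the ratio.
A: Δ: 0! 6! 2! / 9! → 1/252; sum: t=0:+1/48 = 1/48; 3j²(3 1 4; 1 0 -1) = Δ·Π!·Σ² = 5/84  (sign -1)
B: Δ: 0! 6! 2! / 9! → 1/252; sum: t=0:+1/1440 = 1/1440; 3j²(3 1 4; -3 -1 4) = Δ·Π!·Σ² = 1/9  (sign +1)
I_A²/I_B² = (5/84)/(1/9) = 15/28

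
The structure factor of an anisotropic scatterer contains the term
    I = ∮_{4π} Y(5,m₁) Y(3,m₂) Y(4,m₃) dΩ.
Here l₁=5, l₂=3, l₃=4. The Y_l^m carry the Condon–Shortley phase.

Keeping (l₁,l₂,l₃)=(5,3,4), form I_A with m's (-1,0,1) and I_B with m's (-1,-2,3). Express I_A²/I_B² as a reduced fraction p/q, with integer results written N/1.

2166/4235

Shared (l₁,l₂,l₃)=(5,3,4): N and (l;000)² cancel in I_A²/I_B².
A: Δ = 4!·6!·2!/13! = 1/180180; Racah Σ t=1..3: t=1:−1/1440 t=2:+1/192 t=3:−1/432 = 19/8640; ⇒ 3j(5 3 4; -1 0 1)² = 361/30030, sgn -1
B: Δ = 4!·6!·2!/13! = 1/180180; Racah Σ t=0..1: t=0:+1/17280 t=1:−1/1440 = -11/17280; ⇒ 3j(5 3 4; -1 -2 3)² = 11/468, sgn +1
I_A²/I_B² = (361/30030)/(11/468) = 2166/4235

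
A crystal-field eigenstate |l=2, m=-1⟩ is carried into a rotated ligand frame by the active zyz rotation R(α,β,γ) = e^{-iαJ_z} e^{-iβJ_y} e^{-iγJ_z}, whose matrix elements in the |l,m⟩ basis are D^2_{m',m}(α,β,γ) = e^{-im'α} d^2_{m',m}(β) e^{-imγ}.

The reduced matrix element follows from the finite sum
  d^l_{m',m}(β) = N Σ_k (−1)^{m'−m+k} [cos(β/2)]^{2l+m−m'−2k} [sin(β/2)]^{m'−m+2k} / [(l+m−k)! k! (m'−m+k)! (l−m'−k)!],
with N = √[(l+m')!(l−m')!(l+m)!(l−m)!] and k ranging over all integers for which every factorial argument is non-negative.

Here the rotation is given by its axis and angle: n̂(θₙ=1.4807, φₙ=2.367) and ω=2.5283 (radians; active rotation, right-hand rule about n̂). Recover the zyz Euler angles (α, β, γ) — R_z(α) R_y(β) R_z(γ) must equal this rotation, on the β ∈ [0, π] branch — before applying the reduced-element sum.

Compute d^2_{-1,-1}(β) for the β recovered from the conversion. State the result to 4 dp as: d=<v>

Axis–angle → zyz. n̂ = (sinθₙcosφₙ, sinθₙsinφₙ, cosθₙ) = (-0.711807, +0.696588, +0.089974), ω = 2.5283.
R = I cosω + sinω [n̂]ₓ + (1−cosω) n̂n̂ᵀ gives
  R = [+0.103245, -0.953096, +0.284513; -0.849524, +0.064282, +0.523618; -0.517348, -0.295762, -0.803042]
β = atan2(√(R₁₃²+R₂₃²), R₃₃) = 2.503179; α = atan2(R₂₃, R₁₃) mod 2π = 1.073065; γ = atan2(R₃₂, −R₃₁) mod 2π = 5.763843
d^2_{-1,-1}(β=2.5032) via the finite sum:
c=cos(2.503179/2)=0.313814, s=sin(2.503179/2)=0.949485; N=√[1·6·1·6]=6.000000
k∈{0,1} keeps every argument non-negative
  k=0: (−1)^0·6.0000/(6)·0.3138^4·0.9495^0 = +0.009698
  k=1: (−1)^1·6.0000/(2)·0.3138^2·0.9495^2 = -0.266343
d^2_{-1,-1}(2.5032) = +0.009698 -0.266343 = -0.256645

d=-0.2566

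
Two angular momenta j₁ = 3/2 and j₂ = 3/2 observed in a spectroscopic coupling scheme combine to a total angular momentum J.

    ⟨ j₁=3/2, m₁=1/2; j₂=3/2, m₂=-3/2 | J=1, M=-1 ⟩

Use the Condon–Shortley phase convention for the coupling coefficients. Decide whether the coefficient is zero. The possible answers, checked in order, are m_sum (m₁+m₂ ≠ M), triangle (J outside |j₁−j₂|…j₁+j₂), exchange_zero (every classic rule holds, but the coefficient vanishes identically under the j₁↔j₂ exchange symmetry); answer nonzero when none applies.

nonzero

m-sum: m₁+m₂ = 1/2+(-3/2) = -1, M = -1  ✓
triangle: |j₁−j₂| = 0 ≤ J = 1 ≤ j₁+j₂ = 3  ✓
exchange: j₁≠j₂ or m₁≠m₂ — the exchange symmetry imposes no constraint here
value check: CG = +√(3/10) = +0.547723 ≠ 0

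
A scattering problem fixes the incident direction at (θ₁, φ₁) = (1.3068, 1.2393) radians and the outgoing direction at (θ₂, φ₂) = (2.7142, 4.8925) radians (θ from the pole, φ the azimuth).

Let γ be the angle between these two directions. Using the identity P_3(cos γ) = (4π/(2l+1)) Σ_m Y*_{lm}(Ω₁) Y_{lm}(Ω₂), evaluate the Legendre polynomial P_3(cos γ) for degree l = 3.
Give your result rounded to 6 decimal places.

0.375523

Term-by-term m-sum for l=3 (normalisation 4π/7 = 1.795196):
  [-3]  conj(Y_{3,-3})(Ω₁) = (-0.314719, -0.204537) ; Y_{3,-3}(Ω₂) = (-0.015285, -0.025480) ; Δ = (-0.000401, 0.011145)
  [-2]  conj(Y_{3,-2})(Ω₁) = (-0.195871, 0.152958) ; Y_{3,-2}(Ω₂) = (0.149537, -0.056324) ; Δ = (-0.020675, 0.033905)
  [-1]  conj(Y_{3,-1})(Ω₁) = (-0.066969, -0.194566) ; Y_{3,-1}(Ω₂) = (0.075374, 0.413949) ; Δ = (0.075493, -0.042387)
  [+0]  conj(Y_{3,0})(Ω₁) = (-0.258979, -0.000000) ; Y_{3,0}(Ω₂) = (-0.387477, 0.000000) ; Δ = (0.100348, 0.000000)
  [+1]  conj(Y_{3,1})(Ω₁) = (0.066969, -0.194566) ; Y_{3,1}(Ω₂) = (-0.075374, 0.413949) ; Δ = (0.075493, 0.042387)
  [+2]  conj(Y_{3,2})(Ω₁) = (-0.195871, -0.152958) ; Y_{3,2}(Ω₂) = (0.149537, 0.056324) ; Δ = (-0.020675, -0.033905)
  [+3]  conj(Y_{3,3})(Ω₁) = (0.314719, -0.204537) ; Y_{3,3}(Ω₂) = (0.015285, -0.025480) ; Δ = (-0.000401, -0.011145)
Σ over m = (0.209182, 0.000000); ×(4π/7) → (0.375523, 0.000000). Real part: 0.375523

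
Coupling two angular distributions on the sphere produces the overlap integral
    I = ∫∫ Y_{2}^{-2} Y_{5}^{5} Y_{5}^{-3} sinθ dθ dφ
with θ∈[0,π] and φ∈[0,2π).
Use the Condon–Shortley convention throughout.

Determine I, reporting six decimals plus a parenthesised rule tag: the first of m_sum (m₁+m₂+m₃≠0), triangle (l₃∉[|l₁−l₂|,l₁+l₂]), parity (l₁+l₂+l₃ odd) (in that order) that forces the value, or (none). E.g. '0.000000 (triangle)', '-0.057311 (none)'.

0.088588 (none)

m-sum 0 ✓  L=12 even ✓  3≤5≤7 ✓
Π(2lᵢ+1) = 5×11×11 = 605
triangle coeff Δ(2,5,5) = 1/38610
Σ_t [0,2]: t=0:+1/2880 t=1:−1/576 t=2:+1/2880 = -1/960
(3j)²=10/429 [(2 5 5; 0 0 0)], sign=+1
Σ_t [2,2]: t=2:+1/161280 = 1/161280
(3j)²=1/143 [(2 5 5; -2 5 -3)], sign=+1
⇒ 4πI² = 50/507
I = (+1)√(50/507/(4π)) = 0.08858824
No selection rule forces the value: the integral is nonzero (none).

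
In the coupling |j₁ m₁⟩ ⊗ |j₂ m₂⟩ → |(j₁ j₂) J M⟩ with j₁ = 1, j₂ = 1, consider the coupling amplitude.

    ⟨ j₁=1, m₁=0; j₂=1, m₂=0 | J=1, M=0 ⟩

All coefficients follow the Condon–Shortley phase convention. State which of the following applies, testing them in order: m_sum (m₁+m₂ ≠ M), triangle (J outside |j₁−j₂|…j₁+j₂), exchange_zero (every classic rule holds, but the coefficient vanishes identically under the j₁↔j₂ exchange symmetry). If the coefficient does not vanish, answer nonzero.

m-sum: m₁+m₂ = 0+0 = 0, M = 0  ✓
triangle: |j₁−j₂| = 0 ≤ J = 1 ≤ j₁+j₂ = 2  ✓
exchange: j₁=j₂ and m₁=m₂, and (−1)^(j₁+j₂−J) = (−1)^1 = −1 forces ⟨j₁m₁;j₂m₂|JM⟩ = −⟨j₂m₂;j₁m₁|JM⟩ = −⟨j₁m₁;j₂m₂|JM⟩ ⇒ the coefficient vanishes identically
Racah sum check: Σ_k collapses to 0 ⇒ CG = 0

exchange_zero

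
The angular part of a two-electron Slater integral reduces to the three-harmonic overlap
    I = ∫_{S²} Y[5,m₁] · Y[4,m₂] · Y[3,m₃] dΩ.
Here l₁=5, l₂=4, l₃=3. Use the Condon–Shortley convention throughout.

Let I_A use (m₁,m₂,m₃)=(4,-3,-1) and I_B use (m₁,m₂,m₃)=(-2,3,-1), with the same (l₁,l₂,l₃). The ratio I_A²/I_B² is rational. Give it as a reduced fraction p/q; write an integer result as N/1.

3/49

Shared (l₁,l₂,l₃)=(5,4,3): N and (l;000)² cancel in I_A²/I_B².
A: Δ = 6!·4!·2!/13! = 1/180180; Racah Σ t=0..1: t=0:+1/4320 t=1:−1/5760 = 1/17280; ⇒ 3j(5 4 3; 4 -3 -1)² = 7/4290, sgn +1
B: Δ = 6!·4!·2!/13! = 1/180180; Racah Σ t=5..6: t=5:−1/960 t=6:+1/4320 = -7/8640; ⇒ 3j(5 4 3; -2 3 -1)² = 343/12870, sgn -1
I_A²/I_B² = (7/4290)/(343/12870) = 3/49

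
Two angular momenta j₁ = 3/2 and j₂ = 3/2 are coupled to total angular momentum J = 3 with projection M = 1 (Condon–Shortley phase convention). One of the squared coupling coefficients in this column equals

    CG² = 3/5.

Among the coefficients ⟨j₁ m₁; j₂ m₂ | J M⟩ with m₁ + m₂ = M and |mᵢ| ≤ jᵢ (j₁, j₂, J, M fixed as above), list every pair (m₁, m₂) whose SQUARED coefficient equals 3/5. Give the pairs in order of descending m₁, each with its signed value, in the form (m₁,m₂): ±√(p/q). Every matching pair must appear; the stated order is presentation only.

(1/2,1/2): +√(3/5)

Admissible pairs with m₁+m₂ = M = 1: (-1/2,3/2), (1/2,1/2), (3/2,-1/2)
  (m₁,m₂)=(3/2,-1/2): CG² = 1/5, CG = +√(1/5)
  (m₁,m₂)=(1/2,1/2): CG² = 3/5, CG = +√(3/5)   ← matches the target
  (m₁,m₂)=(-1/2,3/2): CG² = 1/5, CG = +√(1/5)
Pairs with CG² = 3/5: (1/2,1/2): +√(3/5)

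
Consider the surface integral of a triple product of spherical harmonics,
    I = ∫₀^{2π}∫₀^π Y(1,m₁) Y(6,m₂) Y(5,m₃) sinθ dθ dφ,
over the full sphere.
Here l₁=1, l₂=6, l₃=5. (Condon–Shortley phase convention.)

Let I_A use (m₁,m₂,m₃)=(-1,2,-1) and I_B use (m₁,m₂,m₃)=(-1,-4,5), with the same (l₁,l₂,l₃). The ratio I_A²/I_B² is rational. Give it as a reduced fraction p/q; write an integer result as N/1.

28/1

Shared (l₁,l₂,l₃)=(1,6,5): N and (l;000)² cancel in I_A²/I_B².
A: Δ = 2!·0!·10!/13! = 1/858; Racah Σ t=2..2: t=2:+1/34560 = 1/34560; ⇒ 3j(1 6 5; -1 2 -1)² = 14/429, sgn +1
B: Δ = 2!·0!·10!/13! = 1/858; Racah Σ t=2..2: t=2:+1/7257600 = 1/7257600; ⇒ 3j(1 6 5; -1 -4 5)² = 1/858, sgn +1
I_A²/I_B² = (14/429)/(1/858) = 28/1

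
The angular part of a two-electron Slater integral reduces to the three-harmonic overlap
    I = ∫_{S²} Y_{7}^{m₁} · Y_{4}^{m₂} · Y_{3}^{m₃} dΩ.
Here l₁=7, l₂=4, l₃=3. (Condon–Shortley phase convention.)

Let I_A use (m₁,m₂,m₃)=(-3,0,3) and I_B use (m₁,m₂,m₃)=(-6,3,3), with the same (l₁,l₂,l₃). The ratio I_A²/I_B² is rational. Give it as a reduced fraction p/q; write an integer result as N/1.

35/286

Shared (l₁,l₂,l₃)=(7,4,3): N and (l;000)² cancel in I_A²/I_B².
A: Δ = 8!·6!·0!/15! = 1/45045; Racah Σ t=4..4: t=4:+1/414720 = 1/414720; ⇒ 3j(7 4 3; -3 0 3)² = 2/429, sgn +1
B: Δ = 8!·6!·0!/15! = 1/45045; Racah Σ t=7..7: t=7:−1/3628800 = -1/3628800; ⇒ 3j(7 4 3; -6 3 3)² = 4/105, sgn -1
I_A²/I_B² = (2/429)/(4/105) = 35/286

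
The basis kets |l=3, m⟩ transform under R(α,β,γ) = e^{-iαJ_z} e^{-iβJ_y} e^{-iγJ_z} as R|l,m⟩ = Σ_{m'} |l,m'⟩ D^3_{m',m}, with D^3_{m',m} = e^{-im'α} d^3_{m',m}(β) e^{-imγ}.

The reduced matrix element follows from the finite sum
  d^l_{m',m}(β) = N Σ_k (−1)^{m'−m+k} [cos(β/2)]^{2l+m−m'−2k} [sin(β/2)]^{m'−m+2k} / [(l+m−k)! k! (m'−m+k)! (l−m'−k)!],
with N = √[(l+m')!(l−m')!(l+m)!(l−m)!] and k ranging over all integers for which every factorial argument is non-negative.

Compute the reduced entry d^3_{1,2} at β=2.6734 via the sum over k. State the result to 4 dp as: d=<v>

d^3_{1,2}(β=2.6734) via the finite sum:
With c≡cos(β/2)=0.231964 and s≡sin(β/2)=0.972724, N=[24·2·120·1]^{1/2}=75.894664
k∈{1,2} keeps every argument non-negative
  k=1: (−1)^0·75.8947/(24)·0.2320^5·0.9727^1 = +0.002066
  k=2: (−1)^1·75.8947/(12)·0.2320^3·0.9727^3 = -0.072654
d^3_{1,2}(2.6734) = +0.002066 -0.072654 = -0.070588

d=-0.0706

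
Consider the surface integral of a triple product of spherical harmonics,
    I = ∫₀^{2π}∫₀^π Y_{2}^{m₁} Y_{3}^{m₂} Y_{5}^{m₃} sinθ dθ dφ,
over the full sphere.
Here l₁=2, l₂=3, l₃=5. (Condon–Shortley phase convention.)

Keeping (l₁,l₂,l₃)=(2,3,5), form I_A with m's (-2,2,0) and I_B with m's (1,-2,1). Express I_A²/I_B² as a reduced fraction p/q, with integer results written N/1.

Shared (l₁,l₂,l₃)=(2,3,5): N and (l;000)² cancel in I_A²/I_B².
A: Δ = 0!·4!·6!/11! = 1/2310; Racah Σ t=0..0: t=0:+1/2880 = 1/2880; ⇒ 3j(2 3 5; -2 2 0)² = 1/462, sgn -1
B: Δ = 0!·4!·6!/11! = 1/2310; Racah Σ t=0..0: t=0:+1/720 = 1/720; ⇒ 3j(2 3 5; 1 -2 1)² = 4/385, sgn +1
I_A²/I_B² = (1/462)/(4/385) = 5/24

5/24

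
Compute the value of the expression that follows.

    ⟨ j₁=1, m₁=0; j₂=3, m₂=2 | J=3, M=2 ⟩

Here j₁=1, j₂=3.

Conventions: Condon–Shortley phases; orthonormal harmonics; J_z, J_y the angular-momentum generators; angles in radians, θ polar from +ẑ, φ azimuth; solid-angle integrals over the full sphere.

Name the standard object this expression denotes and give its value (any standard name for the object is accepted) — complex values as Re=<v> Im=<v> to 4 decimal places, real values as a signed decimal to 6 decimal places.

Clebsch–Gordan coefficient, −√(1/3) ≈ -0.577350

This is a Clebsch–Gordan (vector-coupling) coefficient.
j₁+j₂−J=1  J+j₁−j₂=1  J−j₁+j₂=5  j₁+j₂+J+1=8
(j₁±m₁, j₂±m₂, J±M) = (1,1,5,1,5,1)
P² = 300
sum k=0..1:
  [0] +1/120 = 1/120
  [1] −1/24 = -1/24
S = -1/30
C² = P²·S² = 1/3 ; C = -0.577350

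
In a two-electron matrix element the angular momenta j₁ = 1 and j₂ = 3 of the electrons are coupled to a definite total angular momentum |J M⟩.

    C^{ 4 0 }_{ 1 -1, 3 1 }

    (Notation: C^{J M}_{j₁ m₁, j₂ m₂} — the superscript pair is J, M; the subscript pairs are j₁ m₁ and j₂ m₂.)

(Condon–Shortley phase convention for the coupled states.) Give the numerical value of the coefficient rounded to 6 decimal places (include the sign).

√[9·0!2!6!/9! · 0!2!4!2!4!4!] = √(13824/7)
  +(−1)^0/∏(0,0,2,4,0,2)! = 1/96  (running 1/96)
⟨..|..⟩ = √(13824/7)·(1/96) = +0.462910

+√(3/14) ≈ +0.462910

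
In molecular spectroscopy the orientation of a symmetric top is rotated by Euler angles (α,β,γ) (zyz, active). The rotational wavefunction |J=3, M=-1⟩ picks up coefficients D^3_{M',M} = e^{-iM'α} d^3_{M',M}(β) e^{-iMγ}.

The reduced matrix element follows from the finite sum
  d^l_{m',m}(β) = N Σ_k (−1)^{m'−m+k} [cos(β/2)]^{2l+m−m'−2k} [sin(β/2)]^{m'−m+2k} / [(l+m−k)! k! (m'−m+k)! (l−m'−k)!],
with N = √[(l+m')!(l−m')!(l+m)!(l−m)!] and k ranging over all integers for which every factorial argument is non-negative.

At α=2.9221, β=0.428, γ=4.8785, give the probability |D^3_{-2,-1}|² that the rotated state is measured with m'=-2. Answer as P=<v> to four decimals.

P=0.2936

First d^3_{-2,-1}(β=0.4280), then the phase factors e^{-i(-2)α} and e^{-i(-1)γ}:
With c≡cos(β/2)=0.977189 and s≡sin(β/2)=0.212370, N=[1·120·2·24]^{1/2}=75.894664
k∈{1,2} keeps every argument non-negative
  k=1: (−1)^0·75.8947/(24)·0.9772^5·0.2124^1 = +0.598394
  k=2: (−1)^1·75.8947/(12)·0.9772^3·0.2124^3 = -0.056526
d^3_{-2,-1}(0.4280) = +0.598394 -0.056526 = +0.541868
|D^3_{-2,-1}|² = |d^3_{-2,-1}(β)|² = (+0.541868)² = 0.293621 (the z-rotation phases have unit modulus)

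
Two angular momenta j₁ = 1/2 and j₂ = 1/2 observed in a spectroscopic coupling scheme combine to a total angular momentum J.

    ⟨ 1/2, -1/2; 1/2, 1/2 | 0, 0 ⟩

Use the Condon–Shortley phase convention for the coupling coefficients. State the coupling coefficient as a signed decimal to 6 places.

-0.707107

j₁+j₂−J=1  J+j₁−j₂=0  J−j₁+j₂=0  j₁+j₂+J+1=2
(j₁±m₁, j₂±m₂, J±M) = (0,1,1,0,0,0)
P² = 1/2
sum k=1..1:
  [1] −1/1 = -1
S = -1
C² = P²·S² = 1/2 ; C = -0.707107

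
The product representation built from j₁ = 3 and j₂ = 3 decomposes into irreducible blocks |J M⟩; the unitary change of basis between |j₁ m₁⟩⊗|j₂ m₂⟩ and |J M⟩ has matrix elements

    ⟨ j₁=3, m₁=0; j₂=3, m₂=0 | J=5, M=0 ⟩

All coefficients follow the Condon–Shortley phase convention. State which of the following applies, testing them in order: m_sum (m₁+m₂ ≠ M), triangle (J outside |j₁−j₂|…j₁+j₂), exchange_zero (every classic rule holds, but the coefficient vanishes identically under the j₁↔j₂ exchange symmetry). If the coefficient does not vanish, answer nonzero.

exchange_zero

m-sum: m₁+m₂ = 0+0 = 0, M = 0  ✓
triangle: |j₁−j₂| = 0 ≤ J = 5 ≤ j₁+j₂ = 6  ✓
exchange: j₁=j₂ and m₁=m₂, and (−1)^(j₁+j₂−J) = (−1)^1 = −1 forces ⟨j₁m₁;j₂m₂|JM⟩ = −⟨j₂m₂;j₁m₁|JM⟩ = −⟨j₁m₁;j₂m₂|JM⟩ ⇒ the coefficient vanishes identically
Racah sum check: Σ_k collapses to 0 ⇒ CG = 0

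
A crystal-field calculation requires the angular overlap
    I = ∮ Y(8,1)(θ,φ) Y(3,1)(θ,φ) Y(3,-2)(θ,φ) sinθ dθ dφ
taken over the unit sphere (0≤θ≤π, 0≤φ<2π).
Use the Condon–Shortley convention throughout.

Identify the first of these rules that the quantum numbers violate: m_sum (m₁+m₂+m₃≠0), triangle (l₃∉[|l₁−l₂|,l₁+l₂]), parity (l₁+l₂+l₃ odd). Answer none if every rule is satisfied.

triangle

m₁+m₂+m₃ = 1 + 1 − 2 = 0  ✓
triangle: need |l₁−l₂| ≤ l₃ ≤ l₁+l₂ = [5,11]; l₃=3 is outside  ✗
parity: l₁+l₂+l₃ = 14 is even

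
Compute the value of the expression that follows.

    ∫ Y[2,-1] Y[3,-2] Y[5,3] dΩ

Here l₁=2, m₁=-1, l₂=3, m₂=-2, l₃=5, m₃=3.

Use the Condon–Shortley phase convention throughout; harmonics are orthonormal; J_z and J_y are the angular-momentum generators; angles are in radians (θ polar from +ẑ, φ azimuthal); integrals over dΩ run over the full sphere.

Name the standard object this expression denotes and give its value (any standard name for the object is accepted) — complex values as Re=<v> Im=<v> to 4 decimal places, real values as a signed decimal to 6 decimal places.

Gaunt coefficient, -0.253584

This is a Gaunt coefficient — the integral of a triple product of spherical harmonics over the sphere.
Checks pass: Σm=0; 10 even; l₃=5∈[1,5].
(2·2+1)(2·3+1)(2·5+1) = 385
Δ: 0! 4! 6! / 11! → 1/2310
sum: t=0:+1/144 = 1/144
3j²(2 3 5; 0 0 0) = Δ·Π!·Σ² = 10/231  (sign -1)
sum: t=0:+1/720 = 1/720
3j²(2 3 5; -1 -2 3) = Δ·Π!·Σ² = 8/165  (sign +1)
combine: 4πI² = 385·10/231·8/165 = 80/99
take √, sign -1: I = -0.25358436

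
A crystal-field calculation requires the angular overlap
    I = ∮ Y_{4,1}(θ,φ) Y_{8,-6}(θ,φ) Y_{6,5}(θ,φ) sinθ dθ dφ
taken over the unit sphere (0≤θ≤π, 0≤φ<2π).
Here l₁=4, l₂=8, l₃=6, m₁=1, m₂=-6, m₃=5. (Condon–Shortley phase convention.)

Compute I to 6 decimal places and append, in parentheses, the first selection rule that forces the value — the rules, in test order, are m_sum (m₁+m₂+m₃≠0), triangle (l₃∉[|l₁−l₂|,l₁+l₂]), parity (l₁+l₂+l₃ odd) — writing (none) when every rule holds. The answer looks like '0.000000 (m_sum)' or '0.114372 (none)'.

m-sum 0 ✓  L=18 even ✓  4≤6≤12 ✓
Π(2lᵢ+1) = 9×17×13 = 1989
triangle coeff Δ(4,8,6) = 1/23279256
Σ_t [2,4]: t=2:+1/1658880 t=3:−1/518400 t=4:+1/1658880 = -1/1382400
(3j)²=504/46189 [(4 8 6; 0 0 0)], sign=-1
Σ_t [1,2]: t=1:−1/87091200 t=2:+1/174182400 = -1/174182400
(3j)²=55/7752 [(4 8 6; 1 -6 5)], sign=+1
⇒ 4πI² = 945/6137
I = (-1)√(945/6137/(4π)) = -0.11069625
No selection rule forces the value: the integral is nonzero (none).

-0.110696 (none)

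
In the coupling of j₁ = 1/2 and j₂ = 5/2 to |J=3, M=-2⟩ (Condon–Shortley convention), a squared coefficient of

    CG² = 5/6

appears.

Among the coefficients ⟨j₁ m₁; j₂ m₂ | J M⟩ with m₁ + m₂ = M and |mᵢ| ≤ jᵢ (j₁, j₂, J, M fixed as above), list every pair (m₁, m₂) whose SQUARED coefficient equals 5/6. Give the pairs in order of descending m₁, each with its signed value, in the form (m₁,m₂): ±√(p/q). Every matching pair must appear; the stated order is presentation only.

(-1/2,-3/2): +√(5/6)

Admissible pairs with m₁+m₂ = M = -2: (-1/2,-3/2), (1/2,-5/2)
  (m₁,m₂)=(1/2,-5/2): CG² = 1/6, CG = +√(1/6)
  (m₁,m₂)=(-1/2,-3/2): CG² = 5/6, CG = +√(5/6)   ← matches the target
Pairs with CG² = 5/6: (-1/2,-3/2): +√(5/6)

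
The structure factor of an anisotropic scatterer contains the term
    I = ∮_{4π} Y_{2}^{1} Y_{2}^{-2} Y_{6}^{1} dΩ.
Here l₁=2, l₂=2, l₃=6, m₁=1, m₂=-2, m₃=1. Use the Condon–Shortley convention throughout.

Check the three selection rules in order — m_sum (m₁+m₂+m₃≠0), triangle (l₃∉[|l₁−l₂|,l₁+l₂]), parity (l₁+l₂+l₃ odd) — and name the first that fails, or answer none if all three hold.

triangle

azimuthal sum: 1 − 2 + 1 = 0  ✓
l₃ must lie in [0,4]; have l₃=6  ✗
L = 2 + 2 + 6 = 10 (even)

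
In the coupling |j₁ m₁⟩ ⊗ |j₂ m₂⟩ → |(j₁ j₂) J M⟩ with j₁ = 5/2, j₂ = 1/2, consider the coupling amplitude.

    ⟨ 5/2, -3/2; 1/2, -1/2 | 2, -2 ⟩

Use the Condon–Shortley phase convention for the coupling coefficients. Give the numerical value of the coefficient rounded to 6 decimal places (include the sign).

+0.408248  (= +√(1/6))

j₁+j₂−J=1  J+j₁−j₂=4  J−j₁+j₂=0  j₁+j₂+J+1=6
(j₁±m₁, j₂±m₂, J±M) = (1,4,0,1,0,4)
P² = 96
sum k=0..0:
  [0] +1/24 = 1/24
S = 1/24
C² = P²·S² = 1/6 ; C = +0.408248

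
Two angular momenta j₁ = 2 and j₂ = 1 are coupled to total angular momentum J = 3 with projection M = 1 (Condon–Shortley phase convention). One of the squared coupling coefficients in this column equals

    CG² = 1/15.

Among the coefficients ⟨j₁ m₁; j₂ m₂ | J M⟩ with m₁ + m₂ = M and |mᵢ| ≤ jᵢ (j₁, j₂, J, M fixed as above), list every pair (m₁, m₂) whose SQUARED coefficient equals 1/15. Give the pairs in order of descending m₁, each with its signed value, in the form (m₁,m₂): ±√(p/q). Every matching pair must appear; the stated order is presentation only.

(2,-1): +√(1/15)

Admissible pairs with m₁+m₂ = M = 1: (0,1), (1,0), (2,-1)
  (m₁,m₂)=(2,-1): CG² = 1/15, CG = +√(1/15)   ← matches the target
  (m₁,m₂)=(1,0): CG² = 8/15, CG = +√(8/15)
  (m₁,m₂)=(0,1): CG² = 2/5, CG = +√(2/5)
Pairs with CG² = 1/15: (2,-1): +√(1/15)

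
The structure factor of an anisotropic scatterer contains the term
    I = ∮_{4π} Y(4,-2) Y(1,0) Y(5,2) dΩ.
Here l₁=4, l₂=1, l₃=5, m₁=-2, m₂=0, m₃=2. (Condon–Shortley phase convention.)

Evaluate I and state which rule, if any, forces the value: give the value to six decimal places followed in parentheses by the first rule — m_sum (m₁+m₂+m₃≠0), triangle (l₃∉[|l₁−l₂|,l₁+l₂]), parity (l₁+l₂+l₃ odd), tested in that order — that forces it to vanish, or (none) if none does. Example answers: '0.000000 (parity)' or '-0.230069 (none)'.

Rules hold: Σm=0, L=10 even, 3≤5≤5.
N = 9·3·11 = 297
Δ = 0!·8!·2!/11! = 1/495
Racah Σ t=0..0: t=0:+1/576 = 1/576
⇒ 3j(4 1 5; 0 0 0)² = 5/99, sgn -1
Racah Σ t=0..0: t=0:+1/1440 = 1/1440
⇒ 3j(4 1 5; -2 0 2)² = 7/165, sgn -1
4πI² = N·(3j₀)²·(3jₘ)² = 7/11
I = +1·√(0.636364/4π) = 0.22503380
No selection rule forces the value: the integral is nonzero (none).

0.225034 (none)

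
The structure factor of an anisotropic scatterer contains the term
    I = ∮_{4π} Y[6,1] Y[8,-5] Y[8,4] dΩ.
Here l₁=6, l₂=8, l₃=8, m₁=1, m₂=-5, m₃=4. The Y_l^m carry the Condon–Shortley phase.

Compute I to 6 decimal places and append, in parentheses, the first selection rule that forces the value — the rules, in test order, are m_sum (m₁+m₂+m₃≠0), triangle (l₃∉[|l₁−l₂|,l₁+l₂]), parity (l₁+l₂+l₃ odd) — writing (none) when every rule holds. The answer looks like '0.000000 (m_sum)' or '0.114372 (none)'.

0.062752 (none)

Checks pass: Σm=0; 22 even; l₃=8∈[2,14].
(2·6+1)(2·8+1)(2·8+1) = 3757
Δ: 6! 6! 10! / 23! → 1/13742520792
sum: t=0:+1/41803776000 t=1:−1/435456000 t=2:+1/39813120 t=3:−1/18662400 t=4:+1/39813120 t=5:−1/435456000 t=6:+1/41803776000 = -11/1393459200
3j²(6 8 8; 0 0 0) = Δ·Π!·Σ² = 600/96577  (sign -1)
sum: t=0:+1/2612736000 t=1:−1/464486400 t=2:+1/627056640 t=3:−1/6270566400 = -1/2985984000
3j²(6 8 8; 1 -5 4) = Δ·Π!·Σ² = 63/29716  (sign -1)
combine: 4πI² = 3757·600/96577·63/29716 = 9450/190969
take √, sign +1: I = 0.06275228
No selection rule forces the value: the integral is nonzero (none).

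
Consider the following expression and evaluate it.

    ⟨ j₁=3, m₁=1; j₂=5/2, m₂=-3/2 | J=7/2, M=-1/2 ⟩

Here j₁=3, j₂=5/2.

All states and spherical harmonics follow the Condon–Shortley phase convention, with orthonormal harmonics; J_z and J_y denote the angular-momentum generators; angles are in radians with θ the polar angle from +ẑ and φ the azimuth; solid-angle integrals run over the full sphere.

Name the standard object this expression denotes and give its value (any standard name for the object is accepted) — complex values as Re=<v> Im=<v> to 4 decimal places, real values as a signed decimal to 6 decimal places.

This is a Clebsch–Gordan (vector-coupling) coefficient.
j₁+j₂−J=2  J+j₁−j₂=4  J−j₁+j₂=3  j₁+j₂+J+1=10
(j₁±m₁, j₂±m₂, J±M) = (4,2,1,4,3,4)
P² = 18432/175
sum k=0..1:
  [0] +1/16 = 1/16
  [1] −1/36 = -1/36
S = 5/144
C² = P²·S² = 8/63 ; C = +0.356348

Clebsch–Gordan coefficient, +√(8/63) ≈ +0.356348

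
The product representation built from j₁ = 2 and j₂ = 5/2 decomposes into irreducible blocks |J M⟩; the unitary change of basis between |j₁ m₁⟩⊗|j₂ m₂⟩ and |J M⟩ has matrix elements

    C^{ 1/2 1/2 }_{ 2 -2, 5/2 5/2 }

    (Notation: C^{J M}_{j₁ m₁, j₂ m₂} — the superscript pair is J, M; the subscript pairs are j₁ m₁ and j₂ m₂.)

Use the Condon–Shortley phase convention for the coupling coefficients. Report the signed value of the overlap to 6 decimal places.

+0.577350  (= +√(1/3))

triangle: 4!·0!·1!/6! = 24/720
(j±m)!: 0!·4!·5!·0!·1!·0! = 2880
prefactor² = (2J+1)·Δ·N² = 192
  k=4: +1/(4!·0!·0!·1!·0!·0!) = 1/24
Σ = 1/24  ⇒  CG² = 192·(1/24)² = 1/3
CG = +√(1/3) = +0.577350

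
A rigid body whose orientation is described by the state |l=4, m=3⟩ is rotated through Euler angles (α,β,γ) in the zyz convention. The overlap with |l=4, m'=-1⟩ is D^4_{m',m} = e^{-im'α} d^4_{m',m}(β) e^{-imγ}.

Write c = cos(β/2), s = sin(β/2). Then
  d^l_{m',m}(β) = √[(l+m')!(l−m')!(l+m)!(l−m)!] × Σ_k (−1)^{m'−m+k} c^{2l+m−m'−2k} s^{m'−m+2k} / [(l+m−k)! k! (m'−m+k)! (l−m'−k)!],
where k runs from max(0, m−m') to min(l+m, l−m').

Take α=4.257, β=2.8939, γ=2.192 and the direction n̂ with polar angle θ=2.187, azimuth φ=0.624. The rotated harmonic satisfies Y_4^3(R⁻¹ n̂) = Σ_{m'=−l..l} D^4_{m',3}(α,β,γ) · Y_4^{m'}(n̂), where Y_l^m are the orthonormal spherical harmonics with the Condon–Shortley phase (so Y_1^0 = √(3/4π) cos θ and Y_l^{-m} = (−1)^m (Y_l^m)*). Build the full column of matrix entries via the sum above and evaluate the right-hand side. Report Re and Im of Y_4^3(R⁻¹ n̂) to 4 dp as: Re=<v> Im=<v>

Re=-0.2051 Im=-0.3179

Need the full column D^4_{m',3} for m'=−4..4 at α=4.2570, β=2.8939, γ=2.1920.
cos(β/2)=0.123530, sin(β/2)=0.992341
d^4_{-4,3}: single k=7 term ⇒ +0.331088;  D = -0.171238-0.283367i
d^4_{-3,3}: k∈[6..7] ⇒ +0.102002 -0.940344 = -0.838343;  D = -0.835085+0.073834i
d^4_{-2,3}: k∈[5..6] ⇒ +0.020361 -0.437988 = -0.417627;  D = +0.149931-0.389786i
d^4_{-1,3}: k∈[4..5] ⇒ +0.002987 -0.115659 = -0.112672;  D = +0.076653+0.082579i
d^4_{0,3}: k∈[3..4] ⇒ +0.000333 -0.021463 = -0.021130;  D = -0.020231+0.006099i
d^4_{1,3}: k∈[2..3] ⇒ +0.000028 -0.002987 = -0.002959;  D = +0.000479-0.002920i
d^4_{2,3}: k∈[1..2] ⇒ +0.000002 -0.000316 = -0.000314;  D = +0.000256+0.000182i
d^4_{3,3}: k∈[0..1] ⇒ +0.000000 -0.000024 = -0.000024;  D = -0.000021+0.000012i
d^4_{4,3}: single k=0 term ⇒ -0.000001;  D = -0.000000-0.000001i
Y_4^{m'}(θ=2.187,φ=0.624) and Σ D·Y over m':
  (-0.1712-0.2834i)·(-0.1568-0.1181i)  (-0.8351+0.0738i)·(+0.1166+0.3755i)  (+0.1499-0.3898i)·(+0.0946-0.2827i)  (+0.0767+0.0826i)·(+0.1199-0.0863i)  (-0.0202+0.0061i)·(-0.3296+0.0000i)  (+0.0005-0.0029i)·(-0.1199-0.0863i)  (+0.0003+0.0002i)·(+0.0946+0.2827i)  (-0.0000+0.0000i)·(-0.1166+0.3755i)  (-0.0000-0.0000i)·(-0.1568+0.1181i)
Y_4^3(R⁻¹ n̂) = -0.205121-0.317869i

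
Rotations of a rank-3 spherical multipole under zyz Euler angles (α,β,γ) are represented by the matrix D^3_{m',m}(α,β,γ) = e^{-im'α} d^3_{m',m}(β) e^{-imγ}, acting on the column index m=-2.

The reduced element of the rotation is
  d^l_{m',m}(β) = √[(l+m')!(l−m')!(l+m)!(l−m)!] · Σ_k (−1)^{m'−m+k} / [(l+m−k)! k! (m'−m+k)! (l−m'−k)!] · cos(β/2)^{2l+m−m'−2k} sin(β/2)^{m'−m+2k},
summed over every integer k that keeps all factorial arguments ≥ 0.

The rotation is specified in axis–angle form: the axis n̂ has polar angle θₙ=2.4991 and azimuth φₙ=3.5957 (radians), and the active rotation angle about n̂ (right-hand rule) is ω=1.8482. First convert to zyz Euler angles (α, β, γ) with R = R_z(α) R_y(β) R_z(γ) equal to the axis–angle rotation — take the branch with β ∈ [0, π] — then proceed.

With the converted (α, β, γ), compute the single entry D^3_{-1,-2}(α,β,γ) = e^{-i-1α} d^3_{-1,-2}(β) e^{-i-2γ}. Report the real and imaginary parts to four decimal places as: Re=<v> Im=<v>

Axis–angle → zyz. n̂ = (sinθₙcosφₙ, sinθₙsinφₙ, cosθₙ) = (-0.538466, -0.262842, -0.800605), ω = 1.8482.
R = I cosω + sinω [n̂]ₓ + (1−cosω) n̂n̂ᵀ gives
  R = [+0.095491, +0.950289, +0.296366; -0.589706, -0.185854, +0.785942; +0.801953, -0.249819, +0.542643]
β = atan2(√(R₁₃²+R₂₃²), R₃₃) = 0.997215; α = atan2(R₂₃, R₁₃) mod 2π = 1.210201; γ = atan2(R₃₂, −R₃₁) mod 2π = 3.443579
Split into d^3_{-1,-2}(β=0.9972) × two z-phases.
With c≡cos(β/2)=0.878249 and s≡sin(β/2)=0.478203, N=[2·24·1·120]^{1/2}=75.894664
k: max(0,(-2)−(-1))=0 … min(3+(-2),3−(-1))=1
  k=0: (−1)^1·75.8947/(24)·0.8782^5·0.4782^1 = -0.790135
  k=1: (−1)^2·75.8947/(12)·0.8782^3·0.4782^3 = +0.468512
d^3_{-1,-2}(0.9972) = -0.790135 +0.468512 = -0.321623
Attach z-rotation phases: D = e^{-i(-1)(1.2102)}·(-0.321623)·e^{-i(-2)(3.4436)} = +0.077505-0.312145i

Re=0.0775 Im=-0.3121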